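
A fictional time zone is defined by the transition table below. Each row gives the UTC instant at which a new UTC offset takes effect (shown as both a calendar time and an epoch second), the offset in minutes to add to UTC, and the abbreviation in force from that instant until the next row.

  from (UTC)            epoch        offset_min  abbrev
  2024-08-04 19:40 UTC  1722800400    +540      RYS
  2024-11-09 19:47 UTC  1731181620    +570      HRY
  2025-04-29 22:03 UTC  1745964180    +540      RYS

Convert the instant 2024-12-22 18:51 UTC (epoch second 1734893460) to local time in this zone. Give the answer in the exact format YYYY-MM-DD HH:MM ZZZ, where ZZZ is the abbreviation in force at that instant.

2024-12-23 04:21 HRY

Query: 2024-12-22 18:51 UTC
Rule 2/3 (HRY, +09:30): 2024-11-09 19:47 UTC ≤ query < 2025-04-29 22:03 UTC
18·60 + 51 + 570 = 1701 min
1701 = 1·1440 + 261; 261 = 4·60 + 21 → 04:21, 2024-12-22 + 1 day = 2024-12-23
→ 2024-12-23 04:21 HRY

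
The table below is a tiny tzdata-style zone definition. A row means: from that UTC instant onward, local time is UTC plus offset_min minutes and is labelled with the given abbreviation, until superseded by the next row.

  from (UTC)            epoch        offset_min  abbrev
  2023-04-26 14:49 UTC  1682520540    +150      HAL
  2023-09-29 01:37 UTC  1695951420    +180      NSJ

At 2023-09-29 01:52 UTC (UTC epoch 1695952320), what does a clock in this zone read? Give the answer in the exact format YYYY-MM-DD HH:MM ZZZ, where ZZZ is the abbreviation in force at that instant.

Query: 2023-09-29 01:52 UTC
Rule 2/2 (NSJ, +03:00): 2023-09-29 01:37 UTC ≤ query < +∞
1·60 + 52 + 180 = 292 min
292 = 0·1440 + 292; 292 = 4·60 + 52 → 04:52, same day
→ 2023-09-29 04:52 NSJ

2023-09-29 04:52 NSJ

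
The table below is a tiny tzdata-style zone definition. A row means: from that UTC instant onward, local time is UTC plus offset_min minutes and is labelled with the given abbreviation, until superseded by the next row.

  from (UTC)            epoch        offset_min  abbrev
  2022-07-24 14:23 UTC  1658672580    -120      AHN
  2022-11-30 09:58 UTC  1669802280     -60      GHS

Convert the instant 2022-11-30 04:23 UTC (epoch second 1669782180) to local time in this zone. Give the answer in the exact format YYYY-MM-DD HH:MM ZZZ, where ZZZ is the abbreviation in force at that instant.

Query: 2022-11-30 04:23 UTC
Rule 1/2 (AHN, -02:00): 2022-07-24 14:23 UTC ≤ query < 2022-11-30 09:58 UTC
4·60 + 23 - 120 = 143 min
143 = 0·1440 + 143; 143 = 2·60 + 23 → 02:23, same day
→ 2022-11-30 02:23 AHN

2022-11-30 02:23 AHN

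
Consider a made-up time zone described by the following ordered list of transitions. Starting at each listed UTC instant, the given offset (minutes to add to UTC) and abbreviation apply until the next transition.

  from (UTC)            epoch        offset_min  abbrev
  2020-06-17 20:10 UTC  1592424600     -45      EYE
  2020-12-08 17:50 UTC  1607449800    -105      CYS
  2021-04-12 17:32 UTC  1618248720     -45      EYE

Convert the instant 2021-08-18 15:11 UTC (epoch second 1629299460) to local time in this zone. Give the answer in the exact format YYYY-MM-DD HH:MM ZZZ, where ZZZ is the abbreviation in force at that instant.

Query: 2021-08-18 15:11 UTC
Rule 3/3 (EYE, -00:45): 2021-04-12 17:32 UTC ≤ query < +∞
15·60 + 11 - 45 = 866 min
866 = 0·1440 + 866; 866 = 14·60 + 26 → 14:26, same day
→ 2021-08-18 14:26 EYE

2021-08-18 14:26 EYE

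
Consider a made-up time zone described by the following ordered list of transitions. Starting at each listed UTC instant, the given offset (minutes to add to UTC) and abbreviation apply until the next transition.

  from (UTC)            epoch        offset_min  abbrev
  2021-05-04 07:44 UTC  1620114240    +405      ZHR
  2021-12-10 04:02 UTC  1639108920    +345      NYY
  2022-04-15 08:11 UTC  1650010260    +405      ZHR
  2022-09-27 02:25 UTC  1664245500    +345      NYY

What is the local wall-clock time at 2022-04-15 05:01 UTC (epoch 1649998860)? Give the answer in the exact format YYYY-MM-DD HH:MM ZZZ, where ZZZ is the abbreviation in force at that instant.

Query: 2022-04-15 05:01 UTC
Rule 2/4 (NYY, +05:45): 2021-12-10 04:02 UTC ≤ query < 2022-04-15 08:11 UTC
5·60 + 1 + 345 = 646 min
646 = 0·1440 + 646; 646 = 10·60 + 46 → 10:46, same day
→ 2022-04-15 10:46 NYY

2022-04-15 10:46 NYY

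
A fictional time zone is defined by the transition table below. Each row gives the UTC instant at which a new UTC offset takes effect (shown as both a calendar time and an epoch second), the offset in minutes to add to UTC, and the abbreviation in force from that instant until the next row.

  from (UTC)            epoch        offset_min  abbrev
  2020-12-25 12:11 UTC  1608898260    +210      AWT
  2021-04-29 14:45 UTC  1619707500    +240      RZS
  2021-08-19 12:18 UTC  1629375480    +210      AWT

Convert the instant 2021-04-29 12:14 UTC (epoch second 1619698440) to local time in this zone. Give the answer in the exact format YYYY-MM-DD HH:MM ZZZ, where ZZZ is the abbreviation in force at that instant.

Query: 2021-04-29 12:14 UTC
Rule 1/3 (AWT, +03:30): 2020-12-25 12:11 UTC ≤ query < 2021-04-29 14:45 UTC
12·60 + 14 + 210 = 944 min
944 = 0·1440 + 944; 944 = 15·60 + 44 → 15:44, same day
→ 2021-04-29 15:44 AWT

2021-04-29 15:44 AWT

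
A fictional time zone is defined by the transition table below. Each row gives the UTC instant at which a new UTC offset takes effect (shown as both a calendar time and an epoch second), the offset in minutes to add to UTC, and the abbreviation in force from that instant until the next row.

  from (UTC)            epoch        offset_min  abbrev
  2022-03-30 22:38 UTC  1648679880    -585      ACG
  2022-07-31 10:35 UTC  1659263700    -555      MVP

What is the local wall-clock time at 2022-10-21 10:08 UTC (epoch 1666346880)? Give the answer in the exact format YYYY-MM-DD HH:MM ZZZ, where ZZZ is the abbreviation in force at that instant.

Query: 2022-10-21 10:08 UTC
Rule 2/2 (MVP, -09:15): 2022-07-31 10:35 UTC ≤ query < +∞
10·60 + 8 - 555 = 53 min
53 = 0·1440 + 53; 53 = 0·60 + 53 → 00:53, same day
→ 2022-10-21 00:53 MVP

2022-10-21 00:53 MVP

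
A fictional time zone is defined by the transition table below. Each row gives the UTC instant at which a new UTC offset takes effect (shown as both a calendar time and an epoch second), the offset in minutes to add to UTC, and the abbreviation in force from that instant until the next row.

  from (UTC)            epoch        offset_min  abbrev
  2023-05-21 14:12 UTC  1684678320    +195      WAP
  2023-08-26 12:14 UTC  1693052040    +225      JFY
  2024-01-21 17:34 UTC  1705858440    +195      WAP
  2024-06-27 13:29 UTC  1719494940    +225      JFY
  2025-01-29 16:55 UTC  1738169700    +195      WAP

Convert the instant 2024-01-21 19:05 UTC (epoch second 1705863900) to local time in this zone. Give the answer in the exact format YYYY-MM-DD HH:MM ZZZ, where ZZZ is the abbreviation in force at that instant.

2024-01-21 22:20 WAP

Query: 2024-01-21 19:05 UTC
Rule 3/5 (WAP, +03:15): 2024-01-21 17:34 UTC ≤ query < 2024-06-27 13:29 UTC
19·60 + 5 + 195 = 1340 min
1340 = 0·1440 + 1340; 1340 = 22·60 + 20 → 22:20, same day
→ 2024-01-21 22:20 WAP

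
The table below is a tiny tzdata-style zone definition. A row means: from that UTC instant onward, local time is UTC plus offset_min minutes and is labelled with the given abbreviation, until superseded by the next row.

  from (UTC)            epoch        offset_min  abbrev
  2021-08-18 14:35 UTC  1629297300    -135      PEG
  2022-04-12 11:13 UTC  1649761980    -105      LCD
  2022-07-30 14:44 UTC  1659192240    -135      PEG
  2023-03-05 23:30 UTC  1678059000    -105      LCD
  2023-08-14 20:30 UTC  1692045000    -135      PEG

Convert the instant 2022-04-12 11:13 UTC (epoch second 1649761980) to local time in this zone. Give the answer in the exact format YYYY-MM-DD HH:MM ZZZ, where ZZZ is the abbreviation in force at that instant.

Query: 2022-04-12 11:13 UTC
Rule 2/5 (LCD, -01:45): 2022-04-12 11:13 UTC ≤ query < 2022-07-30 14:44 UTC
11·60 + 13 - 105 = 568 min
568 = 0·1440 + 568; 568 = 9·60 + 28 → 09:28, same day
→ 2022-04-12 09:28 LCD

2022-04-12 09:28 LCD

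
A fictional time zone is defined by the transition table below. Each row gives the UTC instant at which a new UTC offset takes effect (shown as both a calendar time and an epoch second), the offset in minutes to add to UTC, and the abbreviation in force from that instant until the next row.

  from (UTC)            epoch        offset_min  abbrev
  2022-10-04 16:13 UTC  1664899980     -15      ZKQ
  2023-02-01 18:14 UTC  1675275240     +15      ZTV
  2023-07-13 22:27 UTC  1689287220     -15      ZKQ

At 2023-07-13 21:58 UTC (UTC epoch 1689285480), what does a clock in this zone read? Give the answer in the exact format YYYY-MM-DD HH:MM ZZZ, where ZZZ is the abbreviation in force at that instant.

2023-07-13 22:13 ZTV

Query: 2023-07-13 21:58 UTC
Rule 2/3 (ZTV, +00:15): 2023-02-01 18:14 UTC ≤ query < 2023-07-13 22:27 UTC
21·60 + 58 + 15 = 1333 min
1333 = 0·1440 + 1333; 1333 = 22·60 + 13 → 22:13, same day
→ 2023-07-13 22:13 ZTV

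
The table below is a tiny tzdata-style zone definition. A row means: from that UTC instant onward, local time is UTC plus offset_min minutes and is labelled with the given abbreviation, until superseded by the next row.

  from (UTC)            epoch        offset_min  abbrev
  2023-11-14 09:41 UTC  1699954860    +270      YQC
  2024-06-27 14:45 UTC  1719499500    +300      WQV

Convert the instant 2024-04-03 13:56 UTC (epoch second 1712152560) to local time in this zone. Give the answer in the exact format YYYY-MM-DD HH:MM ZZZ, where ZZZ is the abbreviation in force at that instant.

2024-04-03 18:26 YQC

Query: 2024-04-03 13:56 UTC
Rule 1/2 (YQC, +04:30): 2023-11-14 09:41 UTC ≤ query < 2024-06-27 14:45 UTC
13·60 + 56 + 270 = 1106 min
1106 = 0·1440 + 1106; 1106 = 18·60 + 26 → 18:26, same day
→ 2024-04-03 18:26 YQC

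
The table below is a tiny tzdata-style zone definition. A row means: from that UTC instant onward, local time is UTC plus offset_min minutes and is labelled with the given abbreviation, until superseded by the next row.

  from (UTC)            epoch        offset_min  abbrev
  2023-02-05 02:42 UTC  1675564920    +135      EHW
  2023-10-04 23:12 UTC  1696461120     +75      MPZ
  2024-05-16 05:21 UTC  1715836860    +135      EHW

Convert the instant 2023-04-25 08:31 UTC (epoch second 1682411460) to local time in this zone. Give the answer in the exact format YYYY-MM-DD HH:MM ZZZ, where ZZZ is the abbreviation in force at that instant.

2023-04-25 10:46 EHW

Query: 2023-04-25 08:31 UTC
Rule 1/3 (EHW, +02:15): 2023-02-05 02:42 UTC ≤ query < 2023-10-04 23:12 UTC
8·60 + 31 + 135 = 646 min
646 = 0·1440 + 646; 646 = 10·60 + 46 → 10:46, same day
→ 2023-04-25 10:46 EHW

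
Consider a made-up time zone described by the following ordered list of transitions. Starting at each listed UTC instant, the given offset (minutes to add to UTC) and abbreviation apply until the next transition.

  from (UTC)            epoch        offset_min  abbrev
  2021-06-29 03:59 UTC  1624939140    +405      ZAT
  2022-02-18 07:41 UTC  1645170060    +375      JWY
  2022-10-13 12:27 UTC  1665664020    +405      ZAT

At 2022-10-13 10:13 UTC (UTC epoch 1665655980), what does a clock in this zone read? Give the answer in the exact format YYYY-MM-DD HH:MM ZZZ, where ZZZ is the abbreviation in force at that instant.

Query: 2022-10-13 10:13 UTC
Rule 2/3 (JWY, +06:15): 2022-02-18 07:41 UTC ≤ query < 2022-10-13 12:27 UTC
10·60 + 13 + 375 = 988 min
988 = 0·1440 + 988; 988 = 16·60 + 28 → 16:28, same day
→ 2022-10-13 16:28 JWY

2022-10-13 16:28 JWY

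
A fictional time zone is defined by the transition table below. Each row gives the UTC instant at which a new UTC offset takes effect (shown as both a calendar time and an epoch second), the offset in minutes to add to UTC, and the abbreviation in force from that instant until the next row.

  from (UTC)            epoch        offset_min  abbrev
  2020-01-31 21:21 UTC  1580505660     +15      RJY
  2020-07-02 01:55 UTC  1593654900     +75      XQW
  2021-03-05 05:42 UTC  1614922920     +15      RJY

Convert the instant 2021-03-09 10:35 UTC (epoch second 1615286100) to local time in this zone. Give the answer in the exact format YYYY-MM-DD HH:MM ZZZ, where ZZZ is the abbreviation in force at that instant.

2021-03-09 10:50 RJY

Query: 2021-03-09 10:35 UTC
Rule 3/3 (RJY, +00:15): 2021-03-05 05:42 UTC ≤ query < +∞
10·60 + 35 + 15 = 650 min
650 = 0·1440 + 650; 650 = 10·60 + 50 → 10:50, same day
→ 2021-03-09 10:50 RJY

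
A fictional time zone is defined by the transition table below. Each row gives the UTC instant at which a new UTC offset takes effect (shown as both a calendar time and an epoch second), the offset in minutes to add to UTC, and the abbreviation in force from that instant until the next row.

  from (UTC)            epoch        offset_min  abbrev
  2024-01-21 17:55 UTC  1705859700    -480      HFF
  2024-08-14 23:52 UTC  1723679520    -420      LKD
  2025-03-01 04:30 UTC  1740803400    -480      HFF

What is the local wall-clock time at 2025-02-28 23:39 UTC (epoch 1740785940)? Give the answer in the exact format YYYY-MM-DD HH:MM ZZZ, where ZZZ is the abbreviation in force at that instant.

2025-02-28 16:39 LKD

Query: 2025-02-28 23:39 UTC
Rule 2/3 (LKD, -07:00): 2024-08-14 23:52 UTC ≤ query < 2025-03-01 04:30 UTC
23·60 + 39 - 420 = 999 min
999 = 0·1440 + 999; 999 = 16·60 + 39 → 16:39, same day
→ 2025-02-28 16:39 LKD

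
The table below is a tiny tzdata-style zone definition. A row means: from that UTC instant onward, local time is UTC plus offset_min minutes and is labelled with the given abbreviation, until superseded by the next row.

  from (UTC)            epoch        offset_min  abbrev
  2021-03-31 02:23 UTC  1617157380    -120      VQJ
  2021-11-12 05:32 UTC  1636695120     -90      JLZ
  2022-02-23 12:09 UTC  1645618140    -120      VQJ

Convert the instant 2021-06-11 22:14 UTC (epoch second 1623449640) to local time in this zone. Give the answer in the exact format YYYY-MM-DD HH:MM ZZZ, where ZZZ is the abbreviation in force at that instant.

Query: 2021-06-11 22:14 UTC
Rule 1/3 (VQJ, -02:00): 2021-03-31 02:23 UTC ≤ query < 2021-11-12 05:32 UTC
22·60 + 14 - 120 = 1214 min
1214 = 0·1440 + 1214; 1214 = 20·60 + 14 → 20:14, same day
→ 2021-06-11 20:14 VQJ

2021-06-11 20:14 VQJ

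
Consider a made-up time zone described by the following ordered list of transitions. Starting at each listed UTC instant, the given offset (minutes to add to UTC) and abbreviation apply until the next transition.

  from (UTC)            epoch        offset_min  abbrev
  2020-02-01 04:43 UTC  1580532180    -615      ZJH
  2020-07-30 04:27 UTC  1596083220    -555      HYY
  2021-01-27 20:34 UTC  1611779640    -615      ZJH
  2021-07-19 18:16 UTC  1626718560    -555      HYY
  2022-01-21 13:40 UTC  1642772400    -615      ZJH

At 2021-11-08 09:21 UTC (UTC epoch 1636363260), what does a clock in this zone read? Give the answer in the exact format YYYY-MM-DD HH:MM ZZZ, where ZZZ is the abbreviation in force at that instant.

Query: 2021-11-08 09:21 UTC
Rule 4/5 (HYY, -09:15): 2021-07-19 18:16 UTC ≤ query < 2022-01-21 13:40 UTC
9·60 + 21 - 555 = 6 min
6 = 0·1440 + 6; 6 = 0·60 + 6 → 00:06, same day
→ 2021-11-08 00:06 HYY

2021-11-08 00:06 HYY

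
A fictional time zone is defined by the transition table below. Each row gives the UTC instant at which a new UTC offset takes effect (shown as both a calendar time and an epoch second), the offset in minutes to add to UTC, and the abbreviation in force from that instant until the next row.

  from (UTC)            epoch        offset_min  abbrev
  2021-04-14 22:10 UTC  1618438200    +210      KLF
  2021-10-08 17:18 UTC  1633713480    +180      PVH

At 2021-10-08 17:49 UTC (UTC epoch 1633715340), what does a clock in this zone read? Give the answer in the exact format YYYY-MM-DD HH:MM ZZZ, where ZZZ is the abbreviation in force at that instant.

2021-10-08 20:49 PVH

Query: 2021-10-08 17:49 UTC
Rule 2/2 (PVH, +03:00): 2021-10-08 17:18 UTC ≤ query < +∞
17·60 + 49 + 180 = 1249 min
1249 = 0·1440 + 1249; 1249 = 20·60 + 49 → 20:49, same day
→ 2021-10-08 20:49 PVH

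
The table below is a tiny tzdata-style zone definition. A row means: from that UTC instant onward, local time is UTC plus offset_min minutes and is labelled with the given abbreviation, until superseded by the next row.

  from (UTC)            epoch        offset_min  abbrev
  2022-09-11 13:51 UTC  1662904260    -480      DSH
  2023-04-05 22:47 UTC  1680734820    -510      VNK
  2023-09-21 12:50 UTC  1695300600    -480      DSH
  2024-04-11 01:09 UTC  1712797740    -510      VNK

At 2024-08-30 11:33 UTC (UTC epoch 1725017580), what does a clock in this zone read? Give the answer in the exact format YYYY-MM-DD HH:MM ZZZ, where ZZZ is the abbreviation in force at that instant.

Query: 2024-08-30 11:33 UTC
Rule 4/4 (VNK, -08:30): 2024-04-11 01:09 UTC ≤ query < +∞
11·60 + 33 - 510 = 183 min
183 = 0·1440 + 183; 183 = 3·60 + 3 → 03:03, same day
→ 2024-08-30 03:03 VNK

2024-08-30 03:03 VNK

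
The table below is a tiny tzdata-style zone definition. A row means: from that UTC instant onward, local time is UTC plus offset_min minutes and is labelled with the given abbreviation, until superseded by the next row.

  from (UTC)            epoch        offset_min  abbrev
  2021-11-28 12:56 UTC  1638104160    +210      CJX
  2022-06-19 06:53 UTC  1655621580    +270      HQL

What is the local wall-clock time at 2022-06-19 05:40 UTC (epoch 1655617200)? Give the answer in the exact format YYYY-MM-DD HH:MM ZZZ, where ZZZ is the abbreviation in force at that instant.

Query: 2022-06-19 05:40 UTC
Rule 1/2 (CJX, +03:30): 2021-11-28 12:56 UTC ≤ query < 2022-06-19 06:53 UTC
5·60 + 40 + 210 = 550 min
550 = 0·1440 + 550; 550 = 9·60 + 10 → 09:10, same day
→ 2022-06-19 09:10 CJX

2022-06-19 09:10 CJX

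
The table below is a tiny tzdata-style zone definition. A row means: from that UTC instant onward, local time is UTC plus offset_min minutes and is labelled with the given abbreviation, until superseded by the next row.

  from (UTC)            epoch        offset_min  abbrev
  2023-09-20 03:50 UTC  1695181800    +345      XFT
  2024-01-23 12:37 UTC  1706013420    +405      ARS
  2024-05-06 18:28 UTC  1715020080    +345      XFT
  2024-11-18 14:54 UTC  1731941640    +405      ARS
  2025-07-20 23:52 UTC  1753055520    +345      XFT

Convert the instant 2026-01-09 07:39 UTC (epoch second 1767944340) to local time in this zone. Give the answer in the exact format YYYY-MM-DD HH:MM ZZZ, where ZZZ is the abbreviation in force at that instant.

2026-01-09 13:24 XFT

Query: 2026-01-09 07:39 UTC
Rule 5/5 (XFT, +05:45): 2025-07-20 23:52 UTC ≤ query < +∞
7·60 + 39 + 345 = 804 min
804 = 0·1440 + 804; 804 = 13·60 + 24 → 13:24, same day
→ 2026-01-09 13:24 XFT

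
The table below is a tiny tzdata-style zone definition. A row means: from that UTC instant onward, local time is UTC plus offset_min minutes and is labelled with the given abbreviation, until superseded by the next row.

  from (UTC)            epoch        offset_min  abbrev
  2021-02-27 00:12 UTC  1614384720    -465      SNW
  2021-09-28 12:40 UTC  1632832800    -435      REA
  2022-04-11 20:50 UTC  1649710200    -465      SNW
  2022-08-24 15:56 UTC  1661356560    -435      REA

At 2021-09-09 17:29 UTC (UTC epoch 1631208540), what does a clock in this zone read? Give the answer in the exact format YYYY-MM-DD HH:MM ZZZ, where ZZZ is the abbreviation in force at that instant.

Query: 2021-09-09 17:29 UTC
Rule 1/4 (SNW, -07:45): 2021-02-27 00:12 UTC ≤ query < 2021-09-28 12:40 UTC
17·60 + 29 - 465 = 584 min
584 = 0·1440 + 584; 584 = 9·60 + 44 → 09:44, same day
→ 2021-09-09 09:44 SNW

2021-09-09 09:44 SNW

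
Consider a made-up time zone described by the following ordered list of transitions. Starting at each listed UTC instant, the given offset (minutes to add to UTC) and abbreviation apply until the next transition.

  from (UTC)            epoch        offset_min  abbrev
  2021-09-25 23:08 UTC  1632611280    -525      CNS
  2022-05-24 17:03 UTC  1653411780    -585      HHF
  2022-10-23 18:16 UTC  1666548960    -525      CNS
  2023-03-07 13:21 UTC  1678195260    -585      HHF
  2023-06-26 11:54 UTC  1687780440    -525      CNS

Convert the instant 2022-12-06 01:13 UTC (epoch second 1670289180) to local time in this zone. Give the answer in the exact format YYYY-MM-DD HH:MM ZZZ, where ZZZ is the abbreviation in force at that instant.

Query: 2022-12-06 01:13 UTC
Rule 3/5 (CNS, -08:45): 2022-10-23 18:16 UTC ≤ query < 2023-03-07 13:21 UTC
1·60 + 13 - 525 = -452 min
-452 = -1·1440 + 988; 988 = 16·60 + 28 → 16:28, 2022-12-06 - 1 day = 2022-12-05
→ 2022-12-05 16:28 CNS

2022-12-05 16:28 CNS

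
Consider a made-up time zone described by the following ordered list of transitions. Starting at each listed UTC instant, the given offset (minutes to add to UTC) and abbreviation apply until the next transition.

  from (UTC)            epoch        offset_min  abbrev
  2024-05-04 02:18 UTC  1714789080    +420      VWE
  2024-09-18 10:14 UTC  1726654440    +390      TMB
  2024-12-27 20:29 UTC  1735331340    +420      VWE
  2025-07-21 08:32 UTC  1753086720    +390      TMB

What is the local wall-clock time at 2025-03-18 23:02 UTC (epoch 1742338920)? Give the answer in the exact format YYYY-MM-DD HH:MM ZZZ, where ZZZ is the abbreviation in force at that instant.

2025-03-19 06:02 VWE

Query: 2025-03-18 23:02 UTC
Rule 3/4 (VWE, +07:00): 2024-12-27 20:29 UTC ≤ query < 2025-07-21 08:32 UTC
23·60 + 2 + 420 = 1802 min
1802 = 1·1440 + 362; 362 = 6·60 + 2 → 06:02, 2025-03-18 + 1 day = 2025-03-19
→ 2025-03-19 06:02 VWE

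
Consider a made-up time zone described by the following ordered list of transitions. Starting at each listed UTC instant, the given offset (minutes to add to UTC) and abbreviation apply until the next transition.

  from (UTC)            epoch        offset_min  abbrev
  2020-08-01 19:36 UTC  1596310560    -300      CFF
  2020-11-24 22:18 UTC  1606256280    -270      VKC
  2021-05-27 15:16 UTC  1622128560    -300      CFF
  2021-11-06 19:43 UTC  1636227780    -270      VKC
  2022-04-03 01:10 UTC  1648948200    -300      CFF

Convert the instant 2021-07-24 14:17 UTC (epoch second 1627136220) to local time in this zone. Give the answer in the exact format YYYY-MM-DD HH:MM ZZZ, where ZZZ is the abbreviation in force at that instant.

Query: 2021-07-24 14:17 UTC
Rule 3/5 (CFF, -05:00): 2021-05-27 15:16 UTC ≤ query < 2021-11-06 19:43 UTC
14·60 + 17 - 300 = 557 min
557 = 0·1440 + 557; 557 = 9·60 + 17 → 09:17, same day
→ 2021-07-24 09:17 CFF

2021-07-24 09:17 CFF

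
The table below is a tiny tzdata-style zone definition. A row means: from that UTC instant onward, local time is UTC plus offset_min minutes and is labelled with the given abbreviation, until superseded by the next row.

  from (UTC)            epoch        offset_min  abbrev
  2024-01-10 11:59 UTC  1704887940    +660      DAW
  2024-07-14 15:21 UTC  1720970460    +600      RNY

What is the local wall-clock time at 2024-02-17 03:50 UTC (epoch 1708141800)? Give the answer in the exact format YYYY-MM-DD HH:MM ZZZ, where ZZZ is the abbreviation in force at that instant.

Query: 2024-02-17 03:50 UTC
Rule 1/2 (DAW, +11:00): 2024-01-10 11:59 UTC ≤ query < 2024-07-14 15:21 UTC
3·60 + 50 + 660 = 890 min
890 = 0·1440 + 890; 890 = 14·60 + 50 → 14:50, same day
→ 2024-02-17 14:50 DAW

2024-02-17 14:50 DAW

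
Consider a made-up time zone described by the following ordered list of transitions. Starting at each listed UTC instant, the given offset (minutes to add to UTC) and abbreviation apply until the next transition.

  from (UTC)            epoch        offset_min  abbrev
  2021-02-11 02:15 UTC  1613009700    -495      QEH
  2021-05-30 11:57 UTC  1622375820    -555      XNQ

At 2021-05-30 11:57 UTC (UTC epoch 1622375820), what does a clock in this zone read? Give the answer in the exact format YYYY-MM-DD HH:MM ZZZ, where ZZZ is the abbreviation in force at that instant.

Query: 2021-05-30 11:57 UTC
Rule 2/2 (XNQ, -09:15): 2021-05-30 11:57 UTC ≤ query < +∞
11·60 + 57 - 555 = 162 min
162 = 0·1440 + 162; 162 = 2·60 + 42 → 02:42, same day
→ 2021-05-30 02:42 XNQ

2021-05-30 02:42 XNQ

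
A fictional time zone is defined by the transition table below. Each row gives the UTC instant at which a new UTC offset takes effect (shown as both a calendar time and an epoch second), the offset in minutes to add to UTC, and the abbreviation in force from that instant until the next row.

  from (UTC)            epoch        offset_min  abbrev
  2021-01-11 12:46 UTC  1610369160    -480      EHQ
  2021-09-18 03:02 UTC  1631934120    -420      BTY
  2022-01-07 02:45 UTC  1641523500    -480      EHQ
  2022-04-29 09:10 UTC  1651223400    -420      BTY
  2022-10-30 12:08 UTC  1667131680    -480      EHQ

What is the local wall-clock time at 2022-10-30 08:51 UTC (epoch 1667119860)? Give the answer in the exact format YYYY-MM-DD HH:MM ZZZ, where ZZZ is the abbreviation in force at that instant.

Query: 2022-10-30 08:51 UTC
Rule 4/5 (BTY, -07:00): 2022-04-29 09:10 UTC ≤ query < 2022-10-30 12:08 UTC
8·60 + 51 - 420 = 111 min
111 = 0·1440 + 111; 111 = 1·60 + 51 → 01:51, same day
→ 2022-10-30 01:51 BTY

2022-10-30 01:51 BTY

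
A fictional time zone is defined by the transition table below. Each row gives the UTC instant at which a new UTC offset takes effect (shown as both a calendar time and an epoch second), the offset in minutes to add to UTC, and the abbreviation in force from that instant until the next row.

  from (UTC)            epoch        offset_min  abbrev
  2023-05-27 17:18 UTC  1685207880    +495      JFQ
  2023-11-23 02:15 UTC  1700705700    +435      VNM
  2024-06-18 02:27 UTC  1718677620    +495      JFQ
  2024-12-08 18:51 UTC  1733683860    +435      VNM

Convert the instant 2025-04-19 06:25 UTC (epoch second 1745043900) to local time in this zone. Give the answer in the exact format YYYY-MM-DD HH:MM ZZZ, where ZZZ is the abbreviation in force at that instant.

Query: 2025-04-19 06:25 UTC
Rule 4/4 (VNM, +07:15): 2024-12-08 18:51 UTC ≤ query < +∞
6·60 + 25 + 435 = 820 min
820 = 0·1440 + 820; 820 = 13·60 + 40 → 13:40, same day
→ 2025-04-19 13:40 VNM

2025-04-19 13:40 VNM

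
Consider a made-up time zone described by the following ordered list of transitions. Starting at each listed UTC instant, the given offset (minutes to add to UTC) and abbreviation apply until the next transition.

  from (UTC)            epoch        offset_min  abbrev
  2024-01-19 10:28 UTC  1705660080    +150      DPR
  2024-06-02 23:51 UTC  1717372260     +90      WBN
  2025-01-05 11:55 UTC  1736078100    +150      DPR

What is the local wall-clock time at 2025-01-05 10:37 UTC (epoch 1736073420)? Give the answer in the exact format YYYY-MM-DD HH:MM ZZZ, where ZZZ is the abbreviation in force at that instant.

2025-01-05 12:07 WBN

Query: 2025-01-05 10:37 UTC
Rule 2/3 (WBN, +01:30): 2024-06-02 23:51 UTC ≤ query < 2025-01-05 11:55 UTC
10·60 + 37 + 90 = 727 min
727 = 0·1440 + 727; 727 = 12·60 + 7 → 12:07, same day
→ 2025-01-05 12:07 WBN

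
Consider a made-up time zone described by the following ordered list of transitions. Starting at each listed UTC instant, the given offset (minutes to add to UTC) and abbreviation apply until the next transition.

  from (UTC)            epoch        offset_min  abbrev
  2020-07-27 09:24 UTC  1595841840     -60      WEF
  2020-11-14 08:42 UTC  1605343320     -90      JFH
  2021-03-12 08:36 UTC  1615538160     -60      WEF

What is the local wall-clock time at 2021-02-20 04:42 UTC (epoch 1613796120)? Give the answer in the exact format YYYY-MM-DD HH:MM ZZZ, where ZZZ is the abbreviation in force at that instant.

Query: 2021-02-20 04:42 UTC
Rule 2/3 (JFH, -01:30): 2020-11-14 08:42 UTC ≤ query < 2021-03-12 08:36 UTC
4·60 + 42 - 90 = 192 min
192 = 0·1440 + 192; 192 = 3·60 + 12 → 03:12, same day
→ 2021-02-20 03:12 JFH

2021-02-20 03:12 JFH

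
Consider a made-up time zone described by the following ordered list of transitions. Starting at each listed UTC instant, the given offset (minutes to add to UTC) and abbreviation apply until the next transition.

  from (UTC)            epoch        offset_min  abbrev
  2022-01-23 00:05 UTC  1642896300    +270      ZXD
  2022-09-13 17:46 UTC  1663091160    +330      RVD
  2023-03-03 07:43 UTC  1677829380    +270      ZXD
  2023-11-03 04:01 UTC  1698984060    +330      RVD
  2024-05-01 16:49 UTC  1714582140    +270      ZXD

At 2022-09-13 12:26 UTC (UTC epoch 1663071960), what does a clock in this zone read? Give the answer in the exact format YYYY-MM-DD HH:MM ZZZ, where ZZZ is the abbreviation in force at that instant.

2022-09-13 16:56 ZXD

Query: 2022-09-13 12:26 UTC
Rule 1/5 (ZXD, +04:30): 2022-01-23 00:05 UTC ≤ query < 2022-09-13 17:46 UTC
12·60 + 26 + 270 = 1016 min
1016 = 0·1440 + 1016; 1016 = 16·60 + 56 → 16:56, same day
→ 2022-09-13 16:56 ZXD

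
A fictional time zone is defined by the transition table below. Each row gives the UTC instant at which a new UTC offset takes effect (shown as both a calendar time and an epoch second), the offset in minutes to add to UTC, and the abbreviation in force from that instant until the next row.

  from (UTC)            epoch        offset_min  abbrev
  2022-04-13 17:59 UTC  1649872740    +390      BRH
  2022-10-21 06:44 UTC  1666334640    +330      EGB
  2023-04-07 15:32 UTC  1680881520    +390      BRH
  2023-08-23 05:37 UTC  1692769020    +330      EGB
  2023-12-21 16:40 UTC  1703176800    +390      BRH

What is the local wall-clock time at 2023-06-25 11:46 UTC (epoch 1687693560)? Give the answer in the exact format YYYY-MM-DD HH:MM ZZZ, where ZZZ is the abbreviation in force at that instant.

Query: 2023-06-25 11:46 UTC
Rule 3/5 (BRH, +06:30): 2023-04-07 15:32 UTC ≤ query < 2023-08-23 05:37 UTC
11·60 + 46 + 390 = 1096 min
1096 = 0·1440 + 1096; 1096 = 18·60 + 16 → 18:16, same day
→ 2023-06-25 18:16 BRH

2023-06-25 18:16 BRH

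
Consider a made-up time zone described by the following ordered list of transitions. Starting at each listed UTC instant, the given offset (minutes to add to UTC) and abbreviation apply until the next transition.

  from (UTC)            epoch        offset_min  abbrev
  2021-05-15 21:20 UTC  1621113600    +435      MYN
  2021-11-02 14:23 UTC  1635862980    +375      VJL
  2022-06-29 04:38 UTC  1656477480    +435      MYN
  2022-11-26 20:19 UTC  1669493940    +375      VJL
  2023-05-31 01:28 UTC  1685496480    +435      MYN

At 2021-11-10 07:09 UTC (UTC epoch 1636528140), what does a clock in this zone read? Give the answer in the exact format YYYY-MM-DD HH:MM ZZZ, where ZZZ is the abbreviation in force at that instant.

2021-11-10 13:24 VJL

Query: 2021-11-10 07:09 UTC
Rule 2/5 (VJL, +06:15): 2021-11-02 14:23 UTC ≤ query < 2022-06-29 04:38 UTC
7·60 + 9 + 375 = 804 min
804 = 0·1440 + 804; 804 = 13·60 + 24 → 13:24, same day
→ 2021-11-10 13:24 VJL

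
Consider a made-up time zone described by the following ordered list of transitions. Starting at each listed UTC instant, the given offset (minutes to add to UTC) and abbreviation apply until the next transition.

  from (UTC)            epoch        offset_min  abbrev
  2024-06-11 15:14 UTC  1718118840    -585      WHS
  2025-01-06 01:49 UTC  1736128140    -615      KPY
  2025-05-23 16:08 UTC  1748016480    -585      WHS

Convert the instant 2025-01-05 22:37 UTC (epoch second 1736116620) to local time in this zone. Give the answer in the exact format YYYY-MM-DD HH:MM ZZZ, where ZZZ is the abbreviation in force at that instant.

Query: 2025-01-05 22:37 UTC
Rule 1/3 (WHS, -09:45): 2024-06-11 15:14 UTC ≤ query < 2025-01-06 01:49 UTC
22·60 + 37 - 585 = 772 min
772 = 0·1440 + 772; 772 = 12·60 + 52 → 12:52, same day
→ 2025-01-05 12:52 WHS

2025-01-05 12:52 WHS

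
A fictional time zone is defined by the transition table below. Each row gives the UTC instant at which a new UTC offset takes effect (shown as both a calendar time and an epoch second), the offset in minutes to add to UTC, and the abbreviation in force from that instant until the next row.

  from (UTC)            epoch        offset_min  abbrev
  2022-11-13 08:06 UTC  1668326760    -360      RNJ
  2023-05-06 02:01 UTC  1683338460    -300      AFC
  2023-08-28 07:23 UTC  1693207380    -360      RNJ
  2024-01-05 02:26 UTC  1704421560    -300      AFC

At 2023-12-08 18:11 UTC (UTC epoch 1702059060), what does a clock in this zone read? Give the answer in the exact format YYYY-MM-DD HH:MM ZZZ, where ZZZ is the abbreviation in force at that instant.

2023-12-08 12:11 RNJ

Query: 2023-12-08 18:11 UTC
Rule 3/4 (RNJ, -06:00): 2023-08-28 07:23 UTC ≤ query < 2024-01-05 02:26 UTC
18·60 + 11 - 360 = 731 min
731 = 0·1440 + 731; 731 = 12·60 + 11 → 12:11, same day
→ 2023-12-08 12:11 RNJ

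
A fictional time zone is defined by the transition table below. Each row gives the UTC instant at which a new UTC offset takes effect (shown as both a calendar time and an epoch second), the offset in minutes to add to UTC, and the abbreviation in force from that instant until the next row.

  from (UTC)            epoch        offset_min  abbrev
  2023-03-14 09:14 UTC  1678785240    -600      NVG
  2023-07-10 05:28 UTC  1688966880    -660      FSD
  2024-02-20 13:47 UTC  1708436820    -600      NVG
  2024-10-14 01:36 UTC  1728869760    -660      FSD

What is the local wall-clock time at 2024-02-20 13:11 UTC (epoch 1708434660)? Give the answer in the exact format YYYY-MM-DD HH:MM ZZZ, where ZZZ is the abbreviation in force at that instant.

Query: 2024-02-20 13:11 UTC
Rule 2/4 (FSD, -11:00): 2023-07-10 05:28 UTC ≤ query < 2024-02-20 13:47 UTC
13·60 + 11 - 660 = 131 min
131 = 0·1440 + 131; 131 = 2·60 + 11 → 02:11, same day
→ 2024-02-20 02:11 FSD

2024-02-20 02:11 FSD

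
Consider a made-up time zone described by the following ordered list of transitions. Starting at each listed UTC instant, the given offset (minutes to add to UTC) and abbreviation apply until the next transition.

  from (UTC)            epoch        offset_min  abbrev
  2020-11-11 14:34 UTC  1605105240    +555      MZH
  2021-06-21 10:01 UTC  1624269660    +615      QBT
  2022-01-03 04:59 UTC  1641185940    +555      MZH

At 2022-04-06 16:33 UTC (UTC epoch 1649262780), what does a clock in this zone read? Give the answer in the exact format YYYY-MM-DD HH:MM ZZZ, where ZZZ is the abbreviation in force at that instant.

2022-04-07 01:48 MZH

Query: 2022-04-06 16:33 UTC
Rule 3/3 (MZH, +09:15): 2022-01-03 04:59 UTC ≤ query < +∞
16·60 + 33 + 555 = 1548 min
1548 = 1·1440 + 108; 108 = 1·60 + 48 → 01:48, 2022-04-06 + 1 day = 2022-04-07
→ 2022-04-07 01:48 MZH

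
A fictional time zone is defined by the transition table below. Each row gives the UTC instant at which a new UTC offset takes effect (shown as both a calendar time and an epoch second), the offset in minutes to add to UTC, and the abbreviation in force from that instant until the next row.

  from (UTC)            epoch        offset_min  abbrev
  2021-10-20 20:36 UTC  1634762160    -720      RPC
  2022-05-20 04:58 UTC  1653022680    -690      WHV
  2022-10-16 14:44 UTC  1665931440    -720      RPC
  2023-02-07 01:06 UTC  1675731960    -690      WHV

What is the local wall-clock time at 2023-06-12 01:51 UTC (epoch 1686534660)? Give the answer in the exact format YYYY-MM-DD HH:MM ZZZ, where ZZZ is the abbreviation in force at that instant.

2023-06-11 14:21 WHV

Query: 2023-06-12 01:51 UTC
Rule 4/4 (WHV, -11:30): 2023-02-07 01:06 UTC ≤ query < +∞
1·60 + 51 - 690 = -579 min
-579 = -1·1440 + 861; 861 = 14·60 + 21 → 14:21, 2023-06-12 - 1 day = 2023-06-11
→ 2023-06-11 14:21 WHV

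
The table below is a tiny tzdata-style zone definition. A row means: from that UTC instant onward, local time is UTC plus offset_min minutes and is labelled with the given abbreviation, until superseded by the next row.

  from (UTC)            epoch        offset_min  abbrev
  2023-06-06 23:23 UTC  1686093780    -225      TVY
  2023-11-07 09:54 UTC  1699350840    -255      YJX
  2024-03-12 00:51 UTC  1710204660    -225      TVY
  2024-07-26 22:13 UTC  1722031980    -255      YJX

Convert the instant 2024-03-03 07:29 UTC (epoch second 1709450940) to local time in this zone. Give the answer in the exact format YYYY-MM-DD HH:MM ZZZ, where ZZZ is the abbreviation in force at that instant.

Query: 2024-03-03 07:29 UTC
Rule 2/4 (YJX, -04:15): 2023-11-07 09:54 UTC ≤ query < 2024-03-12 00:51 UTC
7·60 + 29 - 255 = 194 min
194 = 0·1440 + 194; 194 = 3·60 + 14 → 03:14, same day
→ 2024-03-03 03:14 YJX

2024-03-03 03:14 YJX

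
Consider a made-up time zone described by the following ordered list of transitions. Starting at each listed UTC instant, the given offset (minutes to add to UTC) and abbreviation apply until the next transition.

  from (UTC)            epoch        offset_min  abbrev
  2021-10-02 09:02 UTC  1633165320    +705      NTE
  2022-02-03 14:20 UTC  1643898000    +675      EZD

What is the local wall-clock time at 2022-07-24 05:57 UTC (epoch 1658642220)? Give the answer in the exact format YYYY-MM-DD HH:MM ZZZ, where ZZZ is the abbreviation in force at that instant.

Query: 2022-07-24 05:57 UTC
Rule 2/2 (EZD, +11:15): 2022-02-03 14:20 UTC ≤ query < +∞
5·60 + 57 + 675 = 1032 min
1032 = 0·1440 + 1032; 1032 = 17·60 + 12 → 17:12, same day
→ 2022-07-24 17:12 EZD

2022-07-24 17:12 EZD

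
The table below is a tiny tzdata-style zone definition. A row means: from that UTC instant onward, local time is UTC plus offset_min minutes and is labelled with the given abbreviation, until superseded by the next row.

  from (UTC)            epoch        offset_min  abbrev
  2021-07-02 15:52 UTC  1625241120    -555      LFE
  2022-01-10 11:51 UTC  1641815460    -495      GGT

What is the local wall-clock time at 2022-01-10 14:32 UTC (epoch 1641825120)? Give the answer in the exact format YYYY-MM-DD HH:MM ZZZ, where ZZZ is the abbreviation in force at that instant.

2022-01-10 06:17 GGT

Query: 2022-01-10 14:32 UTC
Rule 2/2 (GGT, -08:15): 2022-01-10 11:51 UTC ≤ query < +∞
14·60 + 32 - 495 = 377 min
377 = 0·1440 + 377; 377 = 6·60 + 17 → 06:17, same day
→ 2022-01-10 06:17 GGT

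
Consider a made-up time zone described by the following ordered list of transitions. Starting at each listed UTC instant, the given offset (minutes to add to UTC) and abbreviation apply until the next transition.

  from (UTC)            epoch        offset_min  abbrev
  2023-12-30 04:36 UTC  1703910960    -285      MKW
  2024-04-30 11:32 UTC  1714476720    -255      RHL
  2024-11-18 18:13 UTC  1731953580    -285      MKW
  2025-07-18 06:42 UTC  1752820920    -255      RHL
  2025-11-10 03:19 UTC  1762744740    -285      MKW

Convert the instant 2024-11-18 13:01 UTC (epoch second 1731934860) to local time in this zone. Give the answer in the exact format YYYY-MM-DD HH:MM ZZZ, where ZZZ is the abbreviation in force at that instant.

Query: 2024-11-18 13:01 UTC
Rule 2/5 (RHL, -04:15): 2024-04-30 11:32 UTC ≤ query < 2024-11-18 18:13 UTC
13·60 + 1 - 255 = 526 min
526 = 0·1440 + 526; 526 = 8·60 + 46 → 08:46, same day
→ 2024-11-18 08:46 RHL

2024-11-18 08:46 RHL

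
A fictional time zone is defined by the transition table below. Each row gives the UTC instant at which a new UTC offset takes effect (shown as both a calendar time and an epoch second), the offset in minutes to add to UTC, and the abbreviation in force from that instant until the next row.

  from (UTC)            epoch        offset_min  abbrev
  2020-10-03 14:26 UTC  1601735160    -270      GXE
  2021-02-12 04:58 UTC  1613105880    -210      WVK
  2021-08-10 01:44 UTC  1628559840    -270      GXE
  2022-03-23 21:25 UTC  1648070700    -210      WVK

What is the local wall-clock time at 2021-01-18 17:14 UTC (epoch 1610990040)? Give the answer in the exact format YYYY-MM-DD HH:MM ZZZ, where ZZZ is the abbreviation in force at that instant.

2021-01-18 12:44 GXE

Query: 2021-01-18 17:14 UTC
Rule 1/4 (GXE, -04:30): 2020-10-03 14:26 UTC ≤ query < 2021-02-12 04:58 UTC
17·60 + 14 - 270 = 764 min
764 = 0·1440 + 764; 764 = 12·60 + 44 → 12:44, same day
→ 2021-01-18 12:44 GXE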